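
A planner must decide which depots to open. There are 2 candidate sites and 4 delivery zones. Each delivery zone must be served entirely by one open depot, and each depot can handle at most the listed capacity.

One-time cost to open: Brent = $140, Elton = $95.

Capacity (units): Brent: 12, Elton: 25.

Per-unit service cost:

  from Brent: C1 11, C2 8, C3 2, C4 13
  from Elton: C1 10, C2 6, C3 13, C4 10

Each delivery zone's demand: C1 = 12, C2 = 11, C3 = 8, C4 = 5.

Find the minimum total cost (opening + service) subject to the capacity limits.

Open {Brent, Elton}: C1→Brent 11·12=132, C2→Elton 6·11=66, C3→Elton 13·8=104, C4→Elton 10·5=50.
Loads: Brent carries 12/12, Elton carries 24/25. Service 352; fixed 235; total 587.
Next best feasible plan costs 597.

Minimum total cost: 587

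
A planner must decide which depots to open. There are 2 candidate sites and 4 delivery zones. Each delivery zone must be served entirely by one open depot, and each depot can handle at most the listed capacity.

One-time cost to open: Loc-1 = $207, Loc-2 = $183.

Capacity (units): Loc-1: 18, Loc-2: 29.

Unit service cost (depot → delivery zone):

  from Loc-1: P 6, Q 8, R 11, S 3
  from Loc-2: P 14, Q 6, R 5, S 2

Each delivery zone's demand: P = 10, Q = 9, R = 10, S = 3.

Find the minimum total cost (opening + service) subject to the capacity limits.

Minimum total cost: 560

Open {Loc-1, Loc-2}: P→Loc-1 6·10=60, Q→Loc-2 6·9=54, R→Loc-2 5·10=50, S→Loc-2 2·3=6.
Loads: Loc-1 carries 10/18, Loc-2 carries 22/29. Service 170; fixed 390; total 560.
Next best feasible plan costs 563.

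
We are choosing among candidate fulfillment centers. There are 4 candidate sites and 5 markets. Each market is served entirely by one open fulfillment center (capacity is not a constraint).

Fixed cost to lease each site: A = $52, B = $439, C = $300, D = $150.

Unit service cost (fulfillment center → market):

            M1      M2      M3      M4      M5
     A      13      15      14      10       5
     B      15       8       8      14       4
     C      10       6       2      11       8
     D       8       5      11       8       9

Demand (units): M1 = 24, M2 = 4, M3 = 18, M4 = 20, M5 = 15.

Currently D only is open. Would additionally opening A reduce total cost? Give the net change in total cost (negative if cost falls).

Yes — net change −8 (cost falls by 8).

Current service cost with {D}: 705.
Adding A: each market re-picks its cheapest; new service cost 645, saving 60.
Extra fixed cost: 52. Net change = 52 − 60 = -8.
(Totals: 855 → 847.)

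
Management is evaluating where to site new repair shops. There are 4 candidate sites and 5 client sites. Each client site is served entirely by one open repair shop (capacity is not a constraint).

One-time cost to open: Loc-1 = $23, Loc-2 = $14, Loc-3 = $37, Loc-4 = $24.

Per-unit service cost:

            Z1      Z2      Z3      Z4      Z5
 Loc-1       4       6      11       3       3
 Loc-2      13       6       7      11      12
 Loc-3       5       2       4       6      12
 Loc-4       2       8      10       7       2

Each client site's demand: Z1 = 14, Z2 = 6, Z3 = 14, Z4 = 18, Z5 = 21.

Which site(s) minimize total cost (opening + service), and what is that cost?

For any fixed open set, each client site goes to its cheapest open site; total = fixed + service.
{Loc-1, Loc-3, Loc-4}: Z1→Loc-4 2·14=28, Z2→Loc-3 2·6=12, Z3→Loc-3 4·14=56, Z4→Loc-1 3·18=54, Z5→Loc-4 2·21=42. Service 192; fixed 84; total 276.
{Loc-1, Loc-2, Loc-3, Loc-4}: service 192 + fixed 98 = 290
{Loc-1, Loc-3}: service 241 + fixed 60 = 301
{Loc-2}: Z1→Loc-2 13·14=182, Z2→Loc-2 6·6=36, Z3→Loc-2 7·14=98, Z4→Loc-2 11·18=198, Z5→Loc-2 12·21=252. Service 766; fixed 14; total 780.
No other subset beats 276.

Open Loc-1, Loc-3 and Loc-4; minimum total cost 276.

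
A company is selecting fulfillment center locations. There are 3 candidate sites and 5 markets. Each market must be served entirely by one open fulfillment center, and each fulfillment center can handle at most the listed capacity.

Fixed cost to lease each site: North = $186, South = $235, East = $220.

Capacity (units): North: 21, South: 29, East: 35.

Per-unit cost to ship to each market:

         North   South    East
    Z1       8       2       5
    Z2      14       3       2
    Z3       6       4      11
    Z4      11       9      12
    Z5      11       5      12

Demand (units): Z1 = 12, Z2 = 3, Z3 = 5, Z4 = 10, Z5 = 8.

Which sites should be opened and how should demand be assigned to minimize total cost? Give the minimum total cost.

Open {North, South}: Z1→South 2·12=24, Z2→South 3·3=9, Z3→South 4·5=20, Z4→North 11·10=110, Z5→South 5·8=40.
Loads: North carries 10/21, South carries 28/29. Service 203; fixed 421; total 624.
Next best feasible plan costs 634.

Minimum total cost: 624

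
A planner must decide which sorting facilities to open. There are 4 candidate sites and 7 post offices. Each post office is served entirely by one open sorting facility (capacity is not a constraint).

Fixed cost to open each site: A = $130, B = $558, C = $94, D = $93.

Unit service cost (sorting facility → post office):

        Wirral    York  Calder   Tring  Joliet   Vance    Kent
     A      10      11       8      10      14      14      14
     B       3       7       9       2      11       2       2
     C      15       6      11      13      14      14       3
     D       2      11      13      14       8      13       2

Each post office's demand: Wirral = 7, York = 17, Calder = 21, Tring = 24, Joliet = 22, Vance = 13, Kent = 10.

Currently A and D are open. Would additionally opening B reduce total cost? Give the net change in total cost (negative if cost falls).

Current service cost with {A, D}: 974.
Adding B: each post office re-picks its cheapest; new service cost 571, saving 403.
Extra fixed cost: 558. Net change = 558 − 403 = 155.
(Totals: 1197 → 1352.)

No — net change +155 (cost rises by 155).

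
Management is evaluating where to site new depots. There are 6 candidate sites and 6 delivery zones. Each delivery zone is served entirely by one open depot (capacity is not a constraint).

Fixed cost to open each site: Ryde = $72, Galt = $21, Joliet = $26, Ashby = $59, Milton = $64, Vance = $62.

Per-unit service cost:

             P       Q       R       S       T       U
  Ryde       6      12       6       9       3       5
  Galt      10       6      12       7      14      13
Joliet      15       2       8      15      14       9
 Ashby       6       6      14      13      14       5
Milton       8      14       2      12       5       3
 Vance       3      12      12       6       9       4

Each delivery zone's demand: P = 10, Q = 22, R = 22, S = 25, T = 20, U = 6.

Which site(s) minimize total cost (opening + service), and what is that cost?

For any fixed open set, each delivery zone goes to its cheapest open site; total = fixed + service.
{Joliet, Milton, Vance}: P→Vance 3·10=30, Q→Joliet 2·22=44, R→Milton 2·22=44, S→Vance 6·25=150, T→Milton 5·20=100, U→Milton 3·6=18. Service 386; fixed 152; total 538.
{Galt, Joliet, Milton, Vance}: service 386 + fixed 173 = 559
{Ryde, Joliet, Milton, Vance}: P→Vance 3·10=30, Q→Joliet 2·22=44, R→Milton 2·22=44, S→Vance 6·25=150, T→Ryde 3·20=60, U→Milton 3·6=18. Service 346; fixed 224; total 570.
{Ryde, Galt, Joliet, Ashby, Milton, Vance}: P→Vance 3·10=30, Q→Joliet 2·22=44, R→Milton 2·22=44, S→Vance 6·25=150, T→Ryde 3·20=60, U→Milton 3·6=18. Service 346; fixed 304; total 650.
No other subset beats 538.

Open Joliet, Milton and Vance; minimum total cost 538.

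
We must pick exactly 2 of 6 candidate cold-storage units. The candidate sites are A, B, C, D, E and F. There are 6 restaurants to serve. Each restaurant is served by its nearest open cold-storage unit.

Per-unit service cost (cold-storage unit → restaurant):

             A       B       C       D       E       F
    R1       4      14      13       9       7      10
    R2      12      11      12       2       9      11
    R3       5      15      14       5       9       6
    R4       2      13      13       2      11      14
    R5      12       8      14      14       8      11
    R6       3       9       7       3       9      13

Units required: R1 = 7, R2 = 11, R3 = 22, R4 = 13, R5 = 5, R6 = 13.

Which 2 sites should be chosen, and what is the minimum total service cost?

Choose A and D; total service cost 285.

With exactly 2 open, each restaurant uses its cheapest among the chosen.
{A, D}: R1→A 4·7=28, R2→D 2·11=22, R3→A 5·22=110, R4→A 2·13=26, R5→A 12·5=60, R6→A 3·13=39. Service cost 285.
{D, E}: service cost 286
{B, D}: service cost 300
Among all 15 size-2 choices, {A, D} is lowest.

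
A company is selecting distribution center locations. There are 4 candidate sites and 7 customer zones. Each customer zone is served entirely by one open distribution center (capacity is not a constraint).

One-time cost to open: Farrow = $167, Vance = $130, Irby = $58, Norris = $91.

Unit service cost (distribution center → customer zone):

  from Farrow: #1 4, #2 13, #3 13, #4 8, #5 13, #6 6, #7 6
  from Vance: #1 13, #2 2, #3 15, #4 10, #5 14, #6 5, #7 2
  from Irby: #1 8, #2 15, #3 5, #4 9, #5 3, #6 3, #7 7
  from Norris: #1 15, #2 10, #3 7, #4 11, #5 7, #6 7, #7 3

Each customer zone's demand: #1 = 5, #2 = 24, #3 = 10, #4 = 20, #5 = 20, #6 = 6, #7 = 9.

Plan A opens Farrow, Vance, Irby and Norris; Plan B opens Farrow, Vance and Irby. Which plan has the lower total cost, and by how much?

Plan A: {Farrow, Vance, Irby, Norris}: #1→Farrow 4·5=20, #2→Vance 2·24=48, #3→Irby 5·10=50, #4→Farrow 8·20=160, #5→Irby 3·20=60, #6→Irby 3·6=18, #7→Vance 2·9=18. Service 374; fixed 446; total 820.
Plan B: {Farrow, Vance, Irby}: #1→Farrow 4·5=20, #2→Vance 2·24=48, #3→Irby 5·10=50, #4→Farrow 8·20=160, #5→Irby 3·20=60, #6→Irby 3·6=18, #7→Vance 2·9=18. Service 374; fixed 355; total 729.
Difference: |820 − 729| = 91.

Plan B is cheaper by 91.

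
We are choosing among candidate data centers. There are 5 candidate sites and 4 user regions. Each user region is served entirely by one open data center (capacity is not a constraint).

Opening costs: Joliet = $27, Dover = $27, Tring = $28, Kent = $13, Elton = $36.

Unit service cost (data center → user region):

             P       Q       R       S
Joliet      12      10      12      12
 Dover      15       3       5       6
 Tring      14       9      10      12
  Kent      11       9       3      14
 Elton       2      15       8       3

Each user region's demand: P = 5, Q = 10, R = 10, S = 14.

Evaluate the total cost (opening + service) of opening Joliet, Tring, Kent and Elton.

Total cost: 276

Each user region is assigned to its cheapest site among the open ones.
{Joliet, Tring, Kent, Elton}: P→Elton 2·5=10, Q→Tring 9·10=90, R→Kent 3·10=30, S→Elton 3·14=42. Service 172; fixed 104; total 276.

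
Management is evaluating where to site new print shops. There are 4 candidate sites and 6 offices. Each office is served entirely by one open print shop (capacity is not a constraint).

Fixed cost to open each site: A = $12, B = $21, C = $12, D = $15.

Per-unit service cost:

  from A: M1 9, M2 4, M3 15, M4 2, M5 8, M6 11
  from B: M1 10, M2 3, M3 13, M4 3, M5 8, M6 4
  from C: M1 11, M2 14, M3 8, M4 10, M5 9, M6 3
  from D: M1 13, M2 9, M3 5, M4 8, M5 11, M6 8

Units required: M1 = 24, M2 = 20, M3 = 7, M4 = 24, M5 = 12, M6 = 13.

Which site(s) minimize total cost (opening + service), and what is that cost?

For any fixed open set, each office goes to its cheapest open site; total = fixed + service.
{A, C, D}: M1→A 9·24=216, M2→A 4·20=80, M3→D 5·7=35, M4→A 2·24=48, M5→A 8·12=96, M6→C 3·13=39. Service 514; fixed 39; total 553.
{A, B, C, D}: service 494 + fixed 60 = 554
{A, B, D}: service 507 + fixed 48 = 555
{A}: service 688 + fixed 12 = 700
(All 15 nonempty subsets were checked; A, C and D is lowest.)

Open A, C and D; minimum total cost 553.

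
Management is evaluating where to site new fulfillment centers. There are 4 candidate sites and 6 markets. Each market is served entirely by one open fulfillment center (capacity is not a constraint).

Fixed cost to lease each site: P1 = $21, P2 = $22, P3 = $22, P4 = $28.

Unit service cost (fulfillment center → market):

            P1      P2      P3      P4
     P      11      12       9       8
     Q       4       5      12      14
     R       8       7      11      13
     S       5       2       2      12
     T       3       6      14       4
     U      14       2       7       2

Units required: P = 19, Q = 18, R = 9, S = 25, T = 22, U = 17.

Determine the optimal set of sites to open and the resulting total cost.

Open P1, P2 and P4; minimum total cost 508.

For any fixed open set, each market goes to its cheapest open site; total = fixed + service.
{P1, P2, P4}: P→P4 8·19=152, Q→P1 4·18=72, R→P2 7·9=63, S→P2 2·25=50, T→P1 3·22=66, U→P2 2·17=34. Service 437; fixed 71; total 508.
{P1, P3, P4}: service 446 + fixed 71 = 517
{P1, P2, P3}: service 456 + fixed 65 = 521
{P1, P2, P3, P4}: service 437 + fixed 93 = 530
(All 15 nonempty subsets were checked; P1, P2 and P4 is lowest.)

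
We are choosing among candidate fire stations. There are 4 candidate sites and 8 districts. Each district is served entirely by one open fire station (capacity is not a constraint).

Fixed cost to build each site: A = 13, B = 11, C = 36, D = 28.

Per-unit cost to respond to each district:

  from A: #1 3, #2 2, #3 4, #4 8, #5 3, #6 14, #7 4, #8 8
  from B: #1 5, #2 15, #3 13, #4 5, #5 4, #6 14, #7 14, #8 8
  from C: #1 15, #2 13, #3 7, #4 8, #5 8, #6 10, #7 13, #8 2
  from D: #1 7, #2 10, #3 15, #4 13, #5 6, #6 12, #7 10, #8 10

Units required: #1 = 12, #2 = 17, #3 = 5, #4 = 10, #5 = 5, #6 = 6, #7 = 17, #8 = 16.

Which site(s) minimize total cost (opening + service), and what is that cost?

Open A, B and C; minimum total cost 375.

For any fixed open set, each district goes to its cheapest open site; total = fixed + service.
{A, B, C}: #1→A 3·12=36, #2→A 2·17=34, #3→A 4·5=20, #4→B 5·10=50, #5→A 3·5=15, #6→C 10·6=60, #7→A 4·17=68, #8→C 2·16=32. Service 315; fixed 60; total 375.
{A, C}: service 345 + fixed 49 = 394
{A, B, C, D}: service 315 + fixed 88 = 403
{B}: #1→B 5·12=60, #2→B 15·17=255, #3→B 13·5=65, #4→B 5·10=50, #5→B 4·5=20, #6→B 14·6=84, #7→B 14·17=238, #8→B 8·16=128. Service 900; fixed 11; total 911.
No other subset beats 375.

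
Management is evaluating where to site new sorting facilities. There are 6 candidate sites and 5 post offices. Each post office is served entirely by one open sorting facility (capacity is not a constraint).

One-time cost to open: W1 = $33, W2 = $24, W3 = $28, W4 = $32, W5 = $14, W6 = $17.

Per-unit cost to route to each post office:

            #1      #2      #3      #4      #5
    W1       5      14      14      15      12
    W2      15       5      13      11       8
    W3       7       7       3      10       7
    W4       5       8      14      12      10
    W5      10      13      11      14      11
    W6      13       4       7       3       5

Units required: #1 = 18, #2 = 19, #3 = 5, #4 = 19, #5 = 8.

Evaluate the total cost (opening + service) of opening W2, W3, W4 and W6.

Total cost: 379

Each post office is assigned to its cheapest site among the open ones.
{W2, W3, W4, W6}: #1→W4 5·18=90, #2→W6 4·19=76, #3→W3 3·5=15, #4→W6 3·19=57, #5→W6 5·8=40. Service 278; fixed 101; total 379.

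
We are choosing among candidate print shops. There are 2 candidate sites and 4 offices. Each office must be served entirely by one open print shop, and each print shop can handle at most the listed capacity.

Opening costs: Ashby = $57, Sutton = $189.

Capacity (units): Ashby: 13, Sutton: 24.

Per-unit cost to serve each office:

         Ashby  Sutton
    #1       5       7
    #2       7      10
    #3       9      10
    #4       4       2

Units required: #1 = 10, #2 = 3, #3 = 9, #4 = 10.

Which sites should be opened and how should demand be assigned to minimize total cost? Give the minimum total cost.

Minimum total cost: 427

Open {Ashby, Sutton}: #1→Ashby 5·10=50, #2→Ashby 7·3=21, #3→Sutton 10·9=90, #4→Sutton 2·10=20.
Loads: Ashby carries 13/13, Sutton carries 19/24. Service 181; fixed 246; total 427.
Next best feasible plan costs 436.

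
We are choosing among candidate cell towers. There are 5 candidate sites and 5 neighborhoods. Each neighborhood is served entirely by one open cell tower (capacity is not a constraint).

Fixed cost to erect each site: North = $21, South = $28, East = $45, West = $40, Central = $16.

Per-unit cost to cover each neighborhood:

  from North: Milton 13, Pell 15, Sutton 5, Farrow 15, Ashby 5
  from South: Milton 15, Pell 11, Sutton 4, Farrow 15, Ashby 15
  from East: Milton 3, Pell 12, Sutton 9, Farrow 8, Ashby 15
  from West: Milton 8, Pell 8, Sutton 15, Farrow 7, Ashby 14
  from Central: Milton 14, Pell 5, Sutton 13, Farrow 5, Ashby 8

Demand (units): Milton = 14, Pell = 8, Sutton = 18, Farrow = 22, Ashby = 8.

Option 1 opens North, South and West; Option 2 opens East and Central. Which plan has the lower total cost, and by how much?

Option 1: {North, South, West}: Milton→West 8·14=112, Pell→West 8·8=64, Sutton→South 4·18=72, Farrow→West 7·22=154, Ashby→North 5·8=40. Service 442; fixed 89; total 531.
Option 2: {East, Central}: Milton→East 3·14=42, Pell→Central 5·8=40, Sutton→East 9·18=162, Farrow→Central 5·22=110, Ashby→Central 8·8=64. Service 418; fixed 61; total 479.
Difference: |531 − 479| = 52.

Option 2 is cheaper by 52.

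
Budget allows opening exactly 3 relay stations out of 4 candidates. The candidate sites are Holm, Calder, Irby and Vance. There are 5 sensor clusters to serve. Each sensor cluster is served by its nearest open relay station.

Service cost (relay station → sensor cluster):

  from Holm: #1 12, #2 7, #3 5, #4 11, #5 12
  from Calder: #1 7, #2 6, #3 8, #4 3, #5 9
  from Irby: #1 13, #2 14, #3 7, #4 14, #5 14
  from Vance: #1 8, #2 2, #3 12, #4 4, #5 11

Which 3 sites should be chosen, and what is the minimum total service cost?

With exactly 3 open, each sensor cluster uses its cheapest among the chosen.
{Holm, Calder, Vance}: #1→Calder 7, #2→Vance 2, #3→Holm 5, #4→Calder 3, #5→Calder 9. Service cost 26.
{Calder, Irby, Vance}: service cost 28
{Holm, Calder, Irby}: service cost 30
Among all 4 size-3 choices, {Holm, Calder, Vance} is lowest.

Choose Holm, Calder and Vance; total service cost 26.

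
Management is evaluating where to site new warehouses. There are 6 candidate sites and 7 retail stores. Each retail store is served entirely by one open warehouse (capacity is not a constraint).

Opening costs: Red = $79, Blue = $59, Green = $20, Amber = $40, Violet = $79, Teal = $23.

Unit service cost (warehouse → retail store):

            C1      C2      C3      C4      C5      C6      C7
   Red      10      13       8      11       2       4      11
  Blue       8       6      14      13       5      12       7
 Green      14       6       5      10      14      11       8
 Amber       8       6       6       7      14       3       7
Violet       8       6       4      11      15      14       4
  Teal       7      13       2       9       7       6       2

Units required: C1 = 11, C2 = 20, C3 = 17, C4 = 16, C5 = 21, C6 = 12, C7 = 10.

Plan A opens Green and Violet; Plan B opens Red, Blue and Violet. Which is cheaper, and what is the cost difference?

Plan B is cheaper by 202.

Plan A: {Green, Violet}: C1→Violet 8·11=88, C2→Green 6·20=120, C3→Violet 4·17=68, C4→Green 10·16=160, C5→Green 14·21=294, C6→Green 11·12=132, C7→Violet 4·10=40. Service 902; fixed 99; total 1001.
Plan B: {Red, Blue, Violet}: C1→Blue 8·11=88, C2→Blue 6·20=120, C3→Violet 4·17=68, C4→Red 11·16=176, C5→Red 2·21=42, C6→Red 4·12=48, C7→Violet 4·10=40. Service 582; fixed 217; total 799.
Difference: |1001 − 799| = 202.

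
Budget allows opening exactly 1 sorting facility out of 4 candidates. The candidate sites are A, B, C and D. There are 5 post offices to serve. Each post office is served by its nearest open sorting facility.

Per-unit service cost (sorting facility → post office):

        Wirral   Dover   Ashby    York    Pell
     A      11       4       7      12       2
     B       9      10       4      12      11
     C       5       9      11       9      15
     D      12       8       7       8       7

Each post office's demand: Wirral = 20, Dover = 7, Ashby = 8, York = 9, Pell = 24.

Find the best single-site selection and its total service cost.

With exactly 1 open, each post office uses its cheapest among the chosen.
{A}: Wirral→A 11·20=220, Dover→A 4·7=28, Ashby→A 7·8=56, York→A 12·9=108, Pell→A 2·24=48. Service cost 460.
{D}: service cost 592
{B}: service cost 654
Among all 4 size-1 choices, {A} is lowest.

Choose A only; total service cost 460.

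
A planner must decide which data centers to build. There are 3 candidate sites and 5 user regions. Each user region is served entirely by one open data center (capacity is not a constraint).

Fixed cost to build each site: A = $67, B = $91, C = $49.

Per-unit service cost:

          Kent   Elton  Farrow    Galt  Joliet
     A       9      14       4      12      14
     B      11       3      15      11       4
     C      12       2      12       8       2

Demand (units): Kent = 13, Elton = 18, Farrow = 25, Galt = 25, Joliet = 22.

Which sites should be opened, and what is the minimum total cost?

For any fixed open set, each user region goes to its cheapest open site; total = fixed + service.
{A, C}: Kent→A 9·13=117, Elton→C 2·18=36, Farrow→A 4·25=100, Galt→C 8·25=200, Joliet→C 2·22=44. Service 497; fixed 116; total 613.
{A, B, C}: service 497 + fixed 207 = 704
{C}: service 736 + fixed 49 = 785
(All 7 nonempty subsets were checked; A and C is lowest.)

Open A and C; minimum total cost 613.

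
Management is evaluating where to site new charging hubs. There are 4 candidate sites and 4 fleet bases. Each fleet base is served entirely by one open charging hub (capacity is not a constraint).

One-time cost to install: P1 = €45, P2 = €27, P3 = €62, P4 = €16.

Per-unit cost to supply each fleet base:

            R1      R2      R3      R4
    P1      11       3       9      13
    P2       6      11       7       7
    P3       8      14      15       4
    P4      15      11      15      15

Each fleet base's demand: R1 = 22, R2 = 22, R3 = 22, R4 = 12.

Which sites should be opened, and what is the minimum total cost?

For any fixed open set, each fleet base goes to its cheapest open site; total = fixed + service.
{P1, P2}: R1→P2 6·22=132, R2→P1 3·22=66, R3→P2 7·22=154, R4→P2 7·12=84. Service 436; fixed 72; total 508.
{P1, P2, P4}: service 436 + fixed 88 = 524
{P1, P2, P3}: service 400 + fixed 134 = 534
{P1, P2, P3, P4}: R1→P2 6·22=132, R2→P1 3·22=66, R3→P2 7·22=154, R4→P3 4·12=48. Service 400; fixed 150; total 550.
No other subset beats 508.

Open P1 and P2; minimum total cost 508.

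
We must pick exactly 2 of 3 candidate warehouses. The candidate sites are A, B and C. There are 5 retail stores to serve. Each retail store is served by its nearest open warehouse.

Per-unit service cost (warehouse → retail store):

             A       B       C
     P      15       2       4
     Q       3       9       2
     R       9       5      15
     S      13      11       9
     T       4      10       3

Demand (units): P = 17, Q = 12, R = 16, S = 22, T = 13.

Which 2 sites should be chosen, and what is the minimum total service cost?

With exactly 2 open, each retail store uses its cheapest among the chosen.
{B, C}: P→B 2·17=34, Q→C 2·12=24, R→B 5·16=80, S→C 9·22=198, T→C 3·13=39. Service cost 375.
{A, B}: service cost 444
{A, C}: service cost 473
Among all 3 size-2 choices, {B, C} is lowest.

Choose B and C; total service cost 375.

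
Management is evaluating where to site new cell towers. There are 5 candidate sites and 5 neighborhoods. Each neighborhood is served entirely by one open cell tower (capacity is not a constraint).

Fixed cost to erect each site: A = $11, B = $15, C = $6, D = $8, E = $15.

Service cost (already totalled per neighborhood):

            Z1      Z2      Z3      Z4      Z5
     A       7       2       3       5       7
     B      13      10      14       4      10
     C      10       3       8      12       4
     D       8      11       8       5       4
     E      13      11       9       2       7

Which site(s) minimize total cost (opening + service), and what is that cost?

Open A only; minimum total cost 35.

For any fixed open set, each neighborhood goes to its cheapest open site; total = fixed + service.
{A}: Z1→A 7, Z2→A 2, Z3→A 3, Z4→A 5, Z5→A 7. Service 24; fixed 11; total 35.
{A, C}: Z1→A 7, Z2→A 2, Z3→A 3, Z4→A 5, Z5→C 4. Service 21; fixed 17; total 38.
{A, D}: service 21 + fixed 19 = 40
{A, B, C, D, E}: service 18 + fixed 55 = 73
No other subset beats 35.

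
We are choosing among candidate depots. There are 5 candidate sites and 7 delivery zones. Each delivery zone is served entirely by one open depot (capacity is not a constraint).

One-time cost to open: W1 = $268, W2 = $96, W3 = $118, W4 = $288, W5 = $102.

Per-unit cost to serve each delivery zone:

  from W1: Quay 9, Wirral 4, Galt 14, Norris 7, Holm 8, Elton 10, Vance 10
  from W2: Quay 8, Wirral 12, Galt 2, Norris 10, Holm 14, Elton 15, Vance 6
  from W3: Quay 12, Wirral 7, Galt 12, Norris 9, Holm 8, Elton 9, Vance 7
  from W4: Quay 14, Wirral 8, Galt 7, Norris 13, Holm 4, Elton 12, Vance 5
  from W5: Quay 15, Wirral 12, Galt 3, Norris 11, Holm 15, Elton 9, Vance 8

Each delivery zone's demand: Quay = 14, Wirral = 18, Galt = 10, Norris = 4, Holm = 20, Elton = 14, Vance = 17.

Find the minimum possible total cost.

For any fixed open set, each delivery zone goes to its cheapest open site; total = fixed + service.
{W2, W3}: Quay→W2 8·14=112, Wirral→W3 7·18=126, Galt→W2 2·10=20, Norris→W3 9·4=36, Holm→W3 8·20=160, Elton→W3 9·14=126, Vance→W2 6·17=102. Service 682; fixed 214; total 896.
{W3}: service 855 + fixed 118 = 973
{W3, W5}: service 765 + fixed 220 = 985
{W1, W2, W3, W4, W5}: Quay→W2 8·14=112, Wirral→W1 4·18=72, Galt→W2 2·10=20, Norris→W1 7·4=28, Holm→W4 4·20=80, Elton→W3 9·14=126, Vance→W4 5·17=85. Service 523; fixed 872; total 1395.
No other subset beats 896.

Minimum total cost: 896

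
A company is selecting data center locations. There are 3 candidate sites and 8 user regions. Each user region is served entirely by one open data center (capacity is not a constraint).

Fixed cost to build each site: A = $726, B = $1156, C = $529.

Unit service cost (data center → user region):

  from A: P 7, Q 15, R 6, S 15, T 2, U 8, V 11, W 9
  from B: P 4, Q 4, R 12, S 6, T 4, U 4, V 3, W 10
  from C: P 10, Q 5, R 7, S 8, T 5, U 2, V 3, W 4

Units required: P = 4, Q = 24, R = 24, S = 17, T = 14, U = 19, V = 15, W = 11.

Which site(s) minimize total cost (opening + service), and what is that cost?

For any fixed open set, each user region goes to its cheapest open site; total = fixed + service.
{C}: P→C 10·4=40, Q→C 5·24=120, R→C 7·24=168, S→C 8·17=136, T→C 5·14=70, U→C 2·19=38, V→C 3·15=45, W→C 4·11=44. Service 661; fixed 529; total 1190.
{A, C}: service 583 + fixed 1255 = 1838
{B}: service 789 + fixed 1156 = 1945
{A, B, C}: service 513 + fixed 2411 = 2924
No other subset beats 1190.

Open C only; minimum total cost 1190.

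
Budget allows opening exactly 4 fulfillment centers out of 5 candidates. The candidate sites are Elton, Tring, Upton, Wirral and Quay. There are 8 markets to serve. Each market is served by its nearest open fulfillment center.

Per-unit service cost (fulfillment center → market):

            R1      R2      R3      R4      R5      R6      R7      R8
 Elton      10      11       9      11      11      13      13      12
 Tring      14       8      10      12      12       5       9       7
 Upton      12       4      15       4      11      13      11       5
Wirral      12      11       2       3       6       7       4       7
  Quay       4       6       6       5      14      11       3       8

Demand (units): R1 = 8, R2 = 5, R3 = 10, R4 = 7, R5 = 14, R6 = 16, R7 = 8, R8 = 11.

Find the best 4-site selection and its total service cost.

With exactly 4 open, each market uses its cheapest among the chosen.
{Tring, Upton, Wirral, Quay}: R1→Quay 4·8=32, R2→Upton 4·5=20, R3→Wirral 2·10=20, R4→Wirral 3·7=21, R5→Wirral 6·14=84, R6→Tring 5·16=80, R7→Quay 3·8=24, R8→Upton 5·11=55. Service cost 336.
{Elton, Tring, Wirral, Quay}: service cost 368
{Elton, Upton, Wirral, Quay}: service cost 368
Among all 5 size-4 choices, {Tring, Upton, Wirral, Quay} is lowest.

Choose Tring, Upton, Wirral and Quay; total service cost 336.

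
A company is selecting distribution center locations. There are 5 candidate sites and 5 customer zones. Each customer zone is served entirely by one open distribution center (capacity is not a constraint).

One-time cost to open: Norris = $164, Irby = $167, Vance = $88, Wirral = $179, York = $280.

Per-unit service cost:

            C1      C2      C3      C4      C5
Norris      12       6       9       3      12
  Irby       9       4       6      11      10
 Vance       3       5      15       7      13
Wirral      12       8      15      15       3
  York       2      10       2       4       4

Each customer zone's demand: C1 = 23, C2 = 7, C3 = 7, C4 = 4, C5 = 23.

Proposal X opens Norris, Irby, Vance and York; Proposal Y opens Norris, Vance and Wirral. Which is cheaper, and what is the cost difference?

Proposal X: {Norris, Irby, Vance, York}: C1→York 2·23=46, C2→Irby 4·7=28, C3→York 2·7=14, C4→Norris 3·4=12, C5→York 4·23=92. Service 192; fixed 699; total 891.
Proposal Y: {Norris, Vance, Wirral}: C1→Vance 3·23=69, C2→Vance 5·7=35, C3→Norris 9·7=63, C4→Norris 3·4=12, C5→Wirral 3·23=69. Service 248; fixed 431; total 679.
Difference: |891 − 679| = 212.

Proposal Y is cheaper by 212.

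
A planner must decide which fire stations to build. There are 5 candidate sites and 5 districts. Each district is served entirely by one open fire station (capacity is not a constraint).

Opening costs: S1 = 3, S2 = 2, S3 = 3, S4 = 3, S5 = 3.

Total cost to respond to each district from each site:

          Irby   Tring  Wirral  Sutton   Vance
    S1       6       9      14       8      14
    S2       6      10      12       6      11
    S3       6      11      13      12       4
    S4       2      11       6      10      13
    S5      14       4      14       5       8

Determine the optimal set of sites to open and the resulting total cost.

For any fixed open set, each district goes to its cheapest open site; total = fixed + service.
{S3, S4, S5}: Irby→S4 2, Tring→S5 4, Wirral→S4 6, Sutton→S5 5, Vance→S3 4. Service 21; fixed 9; total 30.
{S4, S5}: Irby→S4 2, Tring→S5 4, Wirral→S4 6, Sutton→S5 5, Vance→S5 8. Service 25; fixed 6; total 31.
{S2, S3, S4, S5}: Irby→S4 2, Tring→S5 4, Wirral→S4 6, Sutton→S5 5, Vance→S3 4. Service 21; fixed 11; total 32.
{S1, S2, S3, S4, S5}: service 21 + fixed 14 = 35
No other subset beats 30.

Open S3, S4 and S5; minimum total cost 30.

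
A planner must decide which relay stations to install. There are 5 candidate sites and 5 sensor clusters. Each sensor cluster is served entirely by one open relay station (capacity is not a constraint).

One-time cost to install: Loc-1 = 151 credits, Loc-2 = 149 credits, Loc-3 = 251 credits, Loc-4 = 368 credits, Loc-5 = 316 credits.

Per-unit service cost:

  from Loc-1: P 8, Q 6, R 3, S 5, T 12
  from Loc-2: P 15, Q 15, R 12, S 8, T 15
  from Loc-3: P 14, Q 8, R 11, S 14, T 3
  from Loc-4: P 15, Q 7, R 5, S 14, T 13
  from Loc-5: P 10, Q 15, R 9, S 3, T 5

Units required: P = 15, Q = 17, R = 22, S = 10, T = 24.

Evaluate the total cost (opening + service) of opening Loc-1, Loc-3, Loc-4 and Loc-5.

Each sensor cluster is assigned to its cheapest site among the open ones.
{Loc-1, Loc-3, Loc-4, Loc-5}: P→Loc-1 8·15=120, Q→Loc-1 6·17=102, R→Loc-1 3·22=66, S→Loc-5 3·10=30, T→Loc-3 3·24=72. Service 390; fixed 1086; total 1476.

Total cost: 1476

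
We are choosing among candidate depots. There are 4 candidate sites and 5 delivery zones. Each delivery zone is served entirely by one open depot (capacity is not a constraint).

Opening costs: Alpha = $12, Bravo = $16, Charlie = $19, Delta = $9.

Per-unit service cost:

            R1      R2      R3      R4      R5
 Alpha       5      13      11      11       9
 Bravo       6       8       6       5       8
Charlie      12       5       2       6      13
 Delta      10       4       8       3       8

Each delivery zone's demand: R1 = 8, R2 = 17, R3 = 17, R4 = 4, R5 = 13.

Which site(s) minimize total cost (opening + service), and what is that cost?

For any fixed open set, each delivery zone goes to its cheapest open site; total = fixed + service.
{Alpha, Charlie, Delta}: R1→Alpha 5·8=40, R2→Delta 4·17=68, R3→Charlie 2·17=34, R4→Delta 3·4=12, R5→Delta 8·13=104. Service 258; fixed 40; total 298.
{Bravo, Charlie, Delta}: R1→Bravo 6·8=48, R2→Delta 4·17=68, R3→Charlie 2·17=34, R4→Delta 3·4=12, R5→Bravo 8·13=104. Service 266; fixed 44; total 310.
{Alpha, Bravo, Charlie, Delta}: service 258 + fixed 56 = 314
{Delta}: service 400 + fixed 9 = 409
No other subset beats 298.

Open Alpha, Charlie and Delta; minimum total cost 298.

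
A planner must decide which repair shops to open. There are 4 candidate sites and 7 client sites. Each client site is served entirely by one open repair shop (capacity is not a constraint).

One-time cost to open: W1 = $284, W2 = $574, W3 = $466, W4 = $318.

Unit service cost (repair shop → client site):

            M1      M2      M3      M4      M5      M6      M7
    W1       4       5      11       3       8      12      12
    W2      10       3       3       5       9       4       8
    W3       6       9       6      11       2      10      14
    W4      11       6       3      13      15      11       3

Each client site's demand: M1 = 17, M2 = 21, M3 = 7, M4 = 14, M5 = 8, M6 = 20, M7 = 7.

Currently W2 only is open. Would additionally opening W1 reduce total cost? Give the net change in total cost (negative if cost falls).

Current service cost with {W2}: 532.
Adding W1: each client site re-picks its cheapest; new service cost 394, saving 138.
Extra fixed cost: 284. Net change = 284 − 138 = 146.
(Totals: 1106 → 1252.)

No — net change +146 (cost rises by 146).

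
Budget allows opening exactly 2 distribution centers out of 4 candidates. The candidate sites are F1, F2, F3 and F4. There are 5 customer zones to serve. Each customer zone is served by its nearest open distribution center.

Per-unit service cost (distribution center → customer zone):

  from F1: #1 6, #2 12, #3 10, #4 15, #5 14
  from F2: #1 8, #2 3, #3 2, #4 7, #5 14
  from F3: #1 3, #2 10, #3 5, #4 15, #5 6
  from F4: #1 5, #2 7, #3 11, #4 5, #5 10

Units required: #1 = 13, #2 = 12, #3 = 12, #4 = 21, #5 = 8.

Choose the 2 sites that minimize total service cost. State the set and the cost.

Choose F2 and F3; total service cost 294.

With exactly 2 open, each customer zone uses its cheapest among the chosen.
{F2, F3}: #1→F3 3·13=39, #2→F2 3·12=36, #3→F2 2·12=24, #4→F2 7·21=147, #5→F3 6·8=48. Service cost 294.
{F2, F4}: service cost 310
{F3, F4}: service cost 336
Among all 6 size-2 choices, {F2, F3} is lowest.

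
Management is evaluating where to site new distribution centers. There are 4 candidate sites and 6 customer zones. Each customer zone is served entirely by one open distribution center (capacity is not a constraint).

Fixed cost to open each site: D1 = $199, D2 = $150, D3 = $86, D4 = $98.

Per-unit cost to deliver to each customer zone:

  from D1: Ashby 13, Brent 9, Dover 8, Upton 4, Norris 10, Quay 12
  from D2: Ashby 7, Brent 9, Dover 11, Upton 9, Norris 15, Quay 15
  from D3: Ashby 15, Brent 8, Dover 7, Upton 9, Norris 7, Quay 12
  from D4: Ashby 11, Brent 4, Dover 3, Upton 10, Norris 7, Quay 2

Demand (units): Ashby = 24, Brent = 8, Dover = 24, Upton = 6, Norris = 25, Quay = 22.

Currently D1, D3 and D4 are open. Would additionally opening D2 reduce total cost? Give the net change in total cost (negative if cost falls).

Current service cost with {D1, D3, D4}: 611.
Adding D2: each customer zone re-picks its cheapest; new service cost 515, saving 96.
Extra fixed cost: 150. Net change = 150 − 96 = 54.
(Totals: 994 → 1048.)

No — net change +54 (cost rises by 54).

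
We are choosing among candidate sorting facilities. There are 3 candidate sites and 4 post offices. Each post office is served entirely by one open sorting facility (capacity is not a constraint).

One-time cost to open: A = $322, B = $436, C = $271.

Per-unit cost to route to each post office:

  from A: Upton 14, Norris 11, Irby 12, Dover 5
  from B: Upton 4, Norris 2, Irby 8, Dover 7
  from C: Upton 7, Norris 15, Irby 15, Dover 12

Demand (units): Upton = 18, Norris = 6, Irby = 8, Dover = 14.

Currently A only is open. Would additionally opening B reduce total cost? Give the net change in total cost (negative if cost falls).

No — net change +170 (cost rises by 170).

Current service cost with {A}: 484.
Adding B: each post office re-picks its cheapest; new service cost 218, saving 266.
Extra fixed cost: 436. Net change = 436 − 266 = 170.
(Totals: 806 → 976.)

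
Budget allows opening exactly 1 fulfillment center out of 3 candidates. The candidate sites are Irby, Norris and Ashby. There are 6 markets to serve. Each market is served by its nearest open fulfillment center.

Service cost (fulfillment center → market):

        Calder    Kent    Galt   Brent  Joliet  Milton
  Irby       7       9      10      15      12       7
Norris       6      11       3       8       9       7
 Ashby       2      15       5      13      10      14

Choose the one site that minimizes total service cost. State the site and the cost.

Choose Norris only; total service cost 44.

With exactly 1 open, each market uses its cheapest among the chosen.
{Norris}: Calder→Norris 6, Kent→Norris 11, Galt→Norris 3, Brent→Norris 8, Joliet→Norris 9, Milton→Norris 7. Service cost 44.
{Ashby}: service cost 59
{Irby}: service cost 60
Among all 3 size-1 choices, {Norris} is lowest.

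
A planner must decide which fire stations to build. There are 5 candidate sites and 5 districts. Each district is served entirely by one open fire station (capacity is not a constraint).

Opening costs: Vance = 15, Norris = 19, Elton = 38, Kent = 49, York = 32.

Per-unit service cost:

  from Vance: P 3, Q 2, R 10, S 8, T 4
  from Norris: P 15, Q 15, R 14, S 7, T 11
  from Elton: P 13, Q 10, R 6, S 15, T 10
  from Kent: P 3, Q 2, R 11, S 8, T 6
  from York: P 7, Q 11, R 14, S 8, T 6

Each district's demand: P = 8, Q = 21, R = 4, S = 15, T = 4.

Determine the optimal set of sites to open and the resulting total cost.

Open Vance only; minimum total cost 257.

For any fixed open set, each district goes to its cheapest open site; total = fixed + service.
{Vance}: P→Vance 3·8=24, Q→Vance 2·21=42, R→Vance 10·4=40, S→Vance 8·15=120, T→Vance 4·4=16. Service 242; fixed 15; total 257.
{Vance, Norris}: P→Vance 3·8=24, Q→Vance 2·21=42, R→Vance 10·4=40, S→Norris 7·15=105, T→Vance 4·4=16. Service 227; fixed 34; total 261.
{Vance, Elton}: P→Vance 3·8=24, Q→Vance 2·21=42, R→Elton 6·4=24, S→Vance 8·15=120, T→Vance 4·4=16. Service 226; fixed 53; total 279.
{Vance, Norris, Elton, Kent, York}: P→Vance 3·8=24, Q→Vance 2·21=42, R→Elton 6·4=24, S→Norris 7·15=105, T→Vance 4·4=16. Service 211; fixed 153; total 364.
No other subset beats 257.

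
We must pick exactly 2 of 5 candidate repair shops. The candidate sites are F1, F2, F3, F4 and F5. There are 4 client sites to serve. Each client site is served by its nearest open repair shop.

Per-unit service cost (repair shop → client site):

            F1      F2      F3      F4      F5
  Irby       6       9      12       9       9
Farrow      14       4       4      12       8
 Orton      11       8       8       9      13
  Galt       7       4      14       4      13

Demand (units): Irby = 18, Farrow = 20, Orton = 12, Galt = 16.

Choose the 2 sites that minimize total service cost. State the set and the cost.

Choose F1 and F2; total service cost 348.

With exactly 2 open, each client site uses its cheapest among the chosen.
{F1, F2}: Irby→F1 6·18=108, Farrow→F2 4·20=80, Orton→F2 8·12=96, Galt→F2 4·16=64. Service cost 348.
{F1, F3}: service cost 396
{F2, F3}: service cost 402
Among all 10 size-2 choices, {F1, F2} is lowest.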